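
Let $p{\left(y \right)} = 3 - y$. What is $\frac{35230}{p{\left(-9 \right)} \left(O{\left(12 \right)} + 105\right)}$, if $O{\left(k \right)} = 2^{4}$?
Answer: $\frac{17615}{726} \approx 24.263$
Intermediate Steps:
$O{\left(k \right)} = 16$
$\frac{35230}{p{\left(-9 \right)} \left(O{\left(12 \right)} + 105\right)} = \frac{35230}{\left(3 - -9\right) \left(16 + 105\right)} = \frac{35230}{\left(3 + 9\right) 121} = \frac{35230}{12 \cdot 121} = \frac{35230}{1452} = 35230 \cdot \frac{1}{1452} = \frac{17615}{726}$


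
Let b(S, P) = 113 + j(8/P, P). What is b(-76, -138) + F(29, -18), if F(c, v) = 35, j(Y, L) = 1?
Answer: 149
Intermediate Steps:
b(S, P) = 114 (b(S, P) = 113 + 1 = 114)
b(-76, -138) + F(29, -18) = 114 + 35 = 149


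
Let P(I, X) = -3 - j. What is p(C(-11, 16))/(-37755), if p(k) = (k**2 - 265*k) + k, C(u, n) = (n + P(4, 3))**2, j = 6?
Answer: 2107/7551 ≈ 0.27904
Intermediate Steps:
P(I, X) = -9 (P(I, X) = -3 - 1*6 = -3 - 6 = -9)
C(u, n) = (-9 + n)**2 (C(u, n) = (n - 9)**2 = (-9 + n)**2)
p(k) = k**2 - 264*k
p(C(-11, 16))/(-37755) = ((-9 + 16)**2*(-264 + (-9 + 16)**2))/(-37755) = (7**2*(-264 + 7**2))*(-1/37755) = (49*(-264 + 49))*(-1/37755) = (49*(-215))*(-1/37755) = -10535*(-1/37755) = 2107/7551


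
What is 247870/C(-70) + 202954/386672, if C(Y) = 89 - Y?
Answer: 47938329163/30740424 ≈ 1559.5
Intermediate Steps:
247870/C(-70) + 202954/386672 = 247870/(89 - 1*(-70)) + 202954/386672 = 247870/(89 + 70) + 202954*(1/386672) = 247870/159 + 101477/193336 = 47938329163/30740424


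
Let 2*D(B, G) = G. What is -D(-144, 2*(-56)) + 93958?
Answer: 94014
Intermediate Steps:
D(B, G) = G/2
-D(-144, 2*(-56)) + 93958 = -2*(-56)/2 + 93958 = -(-112)/2 + 93958 = -1*(-56) + 93958 = 56 + 93958 = 94014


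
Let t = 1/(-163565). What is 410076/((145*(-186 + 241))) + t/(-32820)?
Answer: 88054853458351/1712456852700 ≈ 51.420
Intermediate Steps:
t = -1/163565 ≈ -6.1138e-6
410076/((145*(-186 + 241))) + t/(-32820) = 410076/((145*(-186 + 241))) - 1/163565/(-32820) = 410076/((145*55)) - 1/163565*(-1/32820) = 410076/7975 + 1/5368203300 = 88054853458351/1712456852700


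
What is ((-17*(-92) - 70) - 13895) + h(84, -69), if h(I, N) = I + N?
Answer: -12386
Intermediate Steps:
((-17*(-92) - 70) - 13895) + h(84, -69) = ((-17*(-92) - 70) - 13895) + (84 - 69) = ((1564 - 70) - 13895) + 15 = (1494 - 13895) + 15 = -12401 + 15 = -12386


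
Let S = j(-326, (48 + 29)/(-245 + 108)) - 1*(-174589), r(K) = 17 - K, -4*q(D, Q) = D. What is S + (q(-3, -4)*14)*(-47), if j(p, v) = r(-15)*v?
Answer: 47697239/274 ≈ 1.7408e+5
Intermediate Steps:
q(D, Q) = -D/4
j(p, v) = 32*v (j(p, v) = (17 - 1*(-15))*v = (17 + 15)*v = 32*v)
S = 23916229/137 (S = 32*((48 + 29)/(-245 + 108)) - 1*(-174589) = 32*(77/(-137)) + 174589 = 32*(77*(-1/137)) + 174589 = 32*(-77/137) + 174589 = -2464/137 + 174589 = 23916229/137 ≈ 1.7457e+5)
S + (q(-3, -4)*14)*(-47) = 23916229/137 + (-¼*(-3)*14)*(-47) = 23916229/137 + ((¾)*14)*(-47) = 23916229/137 + (21/2)*(-47) = 23916229/137 - 987/2 = 47697239/274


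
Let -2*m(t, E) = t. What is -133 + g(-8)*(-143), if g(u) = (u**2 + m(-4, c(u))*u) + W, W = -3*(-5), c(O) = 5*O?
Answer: -9142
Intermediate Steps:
m(t, E) = -t/2
W = 15
g(u) = 15 + u**2 + 2*u (g(u) = (u**2 + (-1/2*(-4))*u) + 15 = (u**2 + 2*u) + 15 = 15 + u**2 + 2*u)
-133 + g(-8)*(-143) = -133 + (15 + (-8)**2 + 2*(-8))*(-143) = -133 + (15 + 64 - 16)*(-143) = -133 + 63*(-143) = -133 - 9009 = -9142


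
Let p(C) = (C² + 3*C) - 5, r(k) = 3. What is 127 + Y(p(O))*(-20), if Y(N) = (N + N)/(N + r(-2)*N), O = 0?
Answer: 117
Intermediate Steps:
p(C) = -5 + C² + 3*C
Y(N) = ½ (Y(N) = (N + N)/(N + 3*N) = (2*N)/((4*N)) = (2*N)*(1/(4*N)) = ½)
127 + Y(p(O))*(-20) = 127 + (½)*(-20) = 127 - 10 = 117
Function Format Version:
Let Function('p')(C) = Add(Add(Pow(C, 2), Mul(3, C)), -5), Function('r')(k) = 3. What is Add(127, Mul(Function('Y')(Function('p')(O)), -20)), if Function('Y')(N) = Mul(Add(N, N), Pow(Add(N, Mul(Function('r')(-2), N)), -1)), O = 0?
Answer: 117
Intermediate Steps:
Function('p')(C) = Add(-5, Pow(C, 2), Mul(3, C))
Function('Y')(N) = Rational(1, 2) (Function('Y')(N) = Mul(Add(N, N), Pow(Add(N, Mul(3, N)), -1)) = Mul(Mul(2, N), Pow(Mul(4, N), -1)) = Mul(Mul(2, N), Mul(Rational(1, 4), Pow(N, -1))) = Rational(1, 2))
Add(127, Mul(Function('Y')(Function('p')(O)), -20)) = Add(127, Mul(Rational(1, 2), -20)) = Add(127, -10) = 117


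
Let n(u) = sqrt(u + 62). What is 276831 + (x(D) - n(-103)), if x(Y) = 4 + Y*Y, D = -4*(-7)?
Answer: 277619 - I*sqrt(41) ≈ 2.7762e+5 - 6.4031*I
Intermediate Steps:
n(u) = sqrt(62 + u)
D = 28
x(Y) = 4 + Y**2
276831 + (x(D) - n(-103)) = 276831 + ((4 + 28**2) - sqrt(62 - 103)) = 276831 + ((4 + 784) - sqrt(-41)) = 276831 + (788 - I*sqrt(41)) = 277619 - I*sqrt(41)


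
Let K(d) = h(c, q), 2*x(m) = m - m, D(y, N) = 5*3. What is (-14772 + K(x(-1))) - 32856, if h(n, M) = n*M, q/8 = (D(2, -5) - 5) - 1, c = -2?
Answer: -47772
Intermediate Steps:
D(y, N) = 15
q = 72 (q = 8*((15 - 5) - 1) = 8*(10 - 1) = 8*9 = 72)
x(m) = 0 (x(m) = (m - m)/2 = (½)*0 = 0)
h(n, M) = M*n
K(d) = -144 (K(d) = 72*(-2) = -144)
(-14772 + K(x(-1))) - 32856 = (-14772 - 144) - 32856 = -14916 - 32856 = -47772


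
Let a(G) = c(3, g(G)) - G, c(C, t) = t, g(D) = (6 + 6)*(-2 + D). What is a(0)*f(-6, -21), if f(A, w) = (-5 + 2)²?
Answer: -216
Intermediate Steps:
g(D) = -24 + 12*D (g(D) = 12*(-2 + D) = -24 + 12*D)
f(A, w) = 9 (f(A, w) = (-3)² = 9)
a(G) = -24 + 11*G (a(G) = (-24 + 12*G) - G = -24 + 11*G)
a(0)*f(-6, -21) = (-24 + 11*0)*9 = (-24 + 0)*9 = -24*9 = -216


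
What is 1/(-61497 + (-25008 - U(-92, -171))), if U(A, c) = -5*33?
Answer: -1/86340 ≈ -1.1582e-5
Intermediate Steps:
U(A, c) = -165
1/(-61497 + (-25008 - U(-92, -171))) = 1/(-61497 + (-25008 - 1*(-165))) = 1/(-61497 + (-25008 + 165)) = 1/(-61497 - 24843) = 1/(-86340) = -1/86340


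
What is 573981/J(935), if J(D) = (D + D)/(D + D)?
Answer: 573981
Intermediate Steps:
J(D) = 1 (J(D) = (2*D)/((2*D)) = (2*D)*(1/(2*D)) = 1)
573981/J(935) = 573981/1 = 573981*1 = 573981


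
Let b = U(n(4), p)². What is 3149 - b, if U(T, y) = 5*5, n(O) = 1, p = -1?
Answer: 2524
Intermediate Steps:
U(T, y) = 25
b = 625 (b = 25² = 625)
3149 - b = 3149 - 1*625 = 3149 - 625 = 2524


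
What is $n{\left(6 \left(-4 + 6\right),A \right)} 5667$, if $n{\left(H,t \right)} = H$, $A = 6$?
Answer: $68004$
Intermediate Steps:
$n{\left(6 \left(-4 + 6\right),A \right)} 5667 = 6 \left(-4 + 6\right) 5667 = 6 \cdot 2 \cdot 5667 = 12 \cdot 5667 = 68004$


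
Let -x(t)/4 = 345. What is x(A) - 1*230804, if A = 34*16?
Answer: -232184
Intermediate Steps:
A = 544
x(t) = -1380 (x(t) = -4*345 = -1380)
x(A) - 1*230804 = -1380 - 1*230804 = -1380 - 230804 = -232184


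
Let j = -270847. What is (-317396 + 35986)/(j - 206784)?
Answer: 281410/477631 ≈ 0.58918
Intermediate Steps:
(-317396 + 35986)/(j - 206784) = (-317396 + 35986)/(-270847 - 206784) = -281410/(-477631) = -281410*(-1/477631) = 281410/477631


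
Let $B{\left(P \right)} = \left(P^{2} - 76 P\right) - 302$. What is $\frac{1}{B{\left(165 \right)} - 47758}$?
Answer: $- \frac{1}{33375} \approx -2.9963 \cdot 10^{-5}$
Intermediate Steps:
$B{\left(P \right)} = -302 + P^{2} - 76 P$
$\frac{1}{B{\left(165 \right)} - 47758} = \frac{1}{\left(-302 + 165^{2} - 12540\right) - 47758} = \frac{1}{\left(-302 + 27225 - 12540\right) - 47758} = \frac{1}{14383 - 47758} = \frac{1}{-33375} = - \frac{1}{33375}$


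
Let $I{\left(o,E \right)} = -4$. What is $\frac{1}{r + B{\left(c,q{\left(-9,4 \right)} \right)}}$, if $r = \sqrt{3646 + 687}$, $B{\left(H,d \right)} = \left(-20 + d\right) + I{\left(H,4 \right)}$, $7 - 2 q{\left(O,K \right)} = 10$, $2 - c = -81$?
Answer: $\frac{102}{14731} + \frac{4 \sqrt{4333}}{14731} \approx 0.024798$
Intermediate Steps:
$c = 83$ ($c = 2 - -81 = 2 + 81 = 83$)
$q{\left(O,K \right)} = - \frac{3}{2}$ ($q{\left(O,K \right)} = \frac{7}{2} - 5 = - \frac{3}{2}$)
$B{\left(H,d \right)} = -24 + d$ ($B{\left(H,d \right)} = \left(-20 + d\right) - 4 = -24 + d$)
$r = \sqrt{4333} \approx 65.826$
$\frac{1}{r + B{\left(c,q{\left(-9,4 \right)} \right)}} = \frac{1}{\sqrt{4333} - \frac{51}{2}} = \frac{1}{- \frac{51}{2} + \sqrt{4333}}$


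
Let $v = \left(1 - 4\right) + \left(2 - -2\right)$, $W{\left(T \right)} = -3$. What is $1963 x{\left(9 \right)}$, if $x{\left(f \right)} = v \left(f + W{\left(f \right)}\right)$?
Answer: $11778$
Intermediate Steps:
$v = 1$ ($v = -3 + \left(2 + 2\right) = -3 + 4 = 1$)
$x{\left(f \right)} = -3 + f$ ($x{\left(f \right)} = 1 \left(f - 3\right) = 1 \left(-3 + f\right) = -3 + f$)
$1963 x{\left(9 \right)} = 1963 \left(-3 + 9\right) = 1963 \cdot 6 = 11778$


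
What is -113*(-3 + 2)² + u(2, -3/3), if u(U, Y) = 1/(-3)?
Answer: -340/3 ≈ -113.33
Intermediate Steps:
u(U, Y) = -⅓
-113*(-3 + 2)² + u(2, -3/3) = -113*(-3 + 2)² - ⅓ = -113*(-1)² - ⅓ = -113*1 - ⅓ = -113 - ⅓ = -340/3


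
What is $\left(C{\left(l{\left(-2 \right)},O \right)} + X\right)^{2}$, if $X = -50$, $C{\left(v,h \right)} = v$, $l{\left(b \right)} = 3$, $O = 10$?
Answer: $2209$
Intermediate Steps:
$\left(C{\left(l{\left(-2 \right)},O \right)} + X\right)^{2} = \left(3 - 50\right)^{2} = \left(-47\right)^{2} = 2209$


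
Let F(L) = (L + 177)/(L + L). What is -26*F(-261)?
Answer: -364/87 ≈ -4.1839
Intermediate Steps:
F(L) = (177 + L)/(2*L) (F(L) = (177 + L)/((2*L)) = (177 + L)*(1/(2*L)) = (177 + L)/(2*L))
-26*F(-261) = -13*(177 - 261)/(-261) = -13*(-1)*(-84)/261 = -26*14/87 = -364/87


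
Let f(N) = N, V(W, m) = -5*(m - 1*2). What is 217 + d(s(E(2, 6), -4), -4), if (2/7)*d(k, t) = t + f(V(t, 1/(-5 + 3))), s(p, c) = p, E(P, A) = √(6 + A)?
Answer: 987/4 ≈ 246.75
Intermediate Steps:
V(W, m) = 10 - 5*m (V(W, m) = -5*(m - 2) = -5*(-2 + m) = 10 - 5*m)
d(k, t) = 175/4 + 7*t/2 (d(k, t) = 7*(t + (10 - 5/(-5 + 3)))/2 = 7*(t + (10 - 5/(-2)))/2 = 7*(t + (10 - 5*(-½)))/2 = 7*(t + (10 + 5/2))/2 = 7*(t + 25/2)/2 = 7*(25/2 + t)/2 = 175/4 + 7*t/2)
217 + d(s(E(2, 6), -4), -4) = 217 + (175/4 + (7/2)*(-4)) = 217 + (175/4 - 14) = 217 + 119/4 = 987/4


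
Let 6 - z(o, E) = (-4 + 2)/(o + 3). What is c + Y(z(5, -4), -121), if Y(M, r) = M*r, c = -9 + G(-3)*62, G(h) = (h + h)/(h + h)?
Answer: -2813/4 ≈ -703.25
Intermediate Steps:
G(h) = 1 (G(h) = (2*h)/((2*h)) = (2*h)*(1/(2*h)) = 1)
z(o, E) = 6 + 2/(3 + o) (z(o, E) = 6 - (-4 + 2)/(o + 3) = 6 - (-2)/(3 + o) = 6 + 2/(3 + o))
c = 53 (c = -9 + 1*62 = -9 + 62 = 53)
c + Y(z(5, -4), -121) = 53 + (2*(10 + 3*5)/(3 + 5))*(-121) = 53 + (2*(10 + 15)/8)*(-121) = 53 + (2*(⅛)*25)*(-121) = 53 + (25/4)*(-121) = 53 - 3025/4 = -2813/4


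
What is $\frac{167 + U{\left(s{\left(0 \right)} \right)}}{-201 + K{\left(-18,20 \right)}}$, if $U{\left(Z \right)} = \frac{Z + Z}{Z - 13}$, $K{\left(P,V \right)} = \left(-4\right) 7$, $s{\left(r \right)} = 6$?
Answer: $- \frac{1157}{1603} \approx -0.72177$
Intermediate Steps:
$K{\left(P,V \right)} = -28$
$U{\left(Z \right)} = \frac{2 Z}{-13 + Z}$
$\frac{167 + U{\left(s{\left(0 \right)} \right)}}{-201 + K{\left(-18,20 \right)}} = \frac{167 + 2 \cdot 6 \frac{1}{-13 + 6}}{-201 - 28} = \frac{167 + 2 \cdot 6 \frac{1}{-7}}{-229} = \left(167 + 2 \cdot 6 \left(- \frac{1}{7}\right)\right) \left(- \frac{1}{229}\right) = \left(167 - \frac{12}{7}\right) \left(- \frac{1}{229}\right) = \frac{1157}{7} \left(- \frac{1}{229}\right) = - \frac{1157}{1603}$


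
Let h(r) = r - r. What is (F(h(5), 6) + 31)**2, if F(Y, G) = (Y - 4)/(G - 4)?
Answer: 841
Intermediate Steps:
h(r) = 0
F(Y, G) = (-4 + Y)/(-4 + G)
(F(h(5), 6) + 31)**2 = ((-4 + 0)/(-4 + 6) + 31)**2 = (-4/2 + 31)**2 = ((1/2)*(-4) + 31)**2 = (-2 + 31)**2 = 29**2 = 841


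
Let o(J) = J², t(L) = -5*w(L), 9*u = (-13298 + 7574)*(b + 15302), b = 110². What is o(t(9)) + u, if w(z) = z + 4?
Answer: -17423447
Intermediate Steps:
w(z) = 4 + z
b = 12100
u = -17427672 (u = ((-13298 + 7574)*(12100 + 15302))/9 = (-5724*27402)/9 = (⅑)*(-156849048) = -17427672)
t(L) = -20 - 5*L (t(L) = -5*(4 + L) = -20 - 5*L)
o(t(9)) + u = (-20 - 5*9)² - 17427672 = (-20 - 45)² - 17427672 = (-65)² - 17427672 = 4225 - 17427672 = -17423447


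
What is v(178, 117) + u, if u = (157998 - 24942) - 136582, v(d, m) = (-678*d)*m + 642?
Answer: -14122912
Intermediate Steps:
v(d, m) = 642 - 678*d*m (v(d, m) = -678*d*m + 642 = 642 - 678*d*m)
u = -3526 (u = 133056 - 136582 = -3526)
v(178, 117) + u = (642 - 678*178*117) - 3526 = (642 - 14120028) - 3526 = -14119386 - 3526 = -14122912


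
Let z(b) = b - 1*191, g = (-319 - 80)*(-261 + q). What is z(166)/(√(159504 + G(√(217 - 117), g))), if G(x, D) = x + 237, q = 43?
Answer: -25*√159751/159751 ≈ -0.062549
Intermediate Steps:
g = 86982 (g = (-319 - 80)*(-261 + 43) = -399*(-218) = 86982)
G(x, D) = 237 + x
z(b) = -191 + b (z(b) = b - 191 = -191 + b)
z(166)/(√(159504 + G(√(217 - 117), g))) = (-191 + 166)/(√(159504 + (237 + √(217 - 117)))) = -25/√(159504 + (237 + √100)) = -25/√(159504 + (237 + 10)) = -25/√(159504 + 247) = -25*√159751/159751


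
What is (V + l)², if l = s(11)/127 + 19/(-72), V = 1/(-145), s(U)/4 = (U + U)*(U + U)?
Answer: 394134104601721/1757957774400 ≈ 224.20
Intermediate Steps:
s(U) = 16*U² (s(U) = 4*((U + U)*(U + U)) = 4*((2*U)*(2*U)) = 4*(4*U²) = 16*U²)
V = -1/145 ≈ -0.0068966
l = 136979/9144 (l = (16*11²)/127 + 19/(-72) = (16*121)*(1/127) + 19*(-1/72) = 1936*(1/127) - 19/72 = 1936/127 - 19/72 = 136979/9144 ≈ 14.980)
(V + l)² = (-1/145 + 136979/9144)² = (19852811/1325880)² = 394134104601721/1757957774400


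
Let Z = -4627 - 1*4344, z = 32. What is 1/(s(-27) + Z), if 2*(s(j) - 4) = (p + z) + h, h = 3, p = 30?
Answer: -2/17869 ≈ -0.00011193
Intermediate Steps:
Z = -8971 (Z = -4627 - 4344 = -8971)
s(j) = 73/2 (s(j) = 4 + ((30 + 32) + 3)/2 = 4 + (62 + 3)/2 = 4 + (½)*65 = 4 + 65/2 = 73/2)
1/(s(-27) + Z) = 1/(73/2 - 8971) = 1/(-17869/2) = -2/17869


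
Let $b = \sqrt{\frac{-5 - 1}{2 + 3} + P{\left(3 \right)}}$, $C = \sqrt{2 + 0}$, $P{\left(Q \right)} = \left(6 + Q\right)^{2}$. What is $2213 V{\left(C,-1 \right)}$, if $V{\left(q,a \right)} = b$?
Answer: $\frac{2213 \sqrt{1995}}{5} \approx 19769.0$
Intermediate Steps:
$C = \sqrt{2} \approx 1.4142$
$b = \frac{\sqrt{1995}}{5}$ ($b = \sqrt{\frac{-5 - 1}{2 + 3} + \left(6 + 3\right)^{2}} = \sqrt{- \frac{6}{5} + 9^{2}} = \sqrt{\left(-6\right) \frac{1}{5} + 81} = \sqrt{- \frac{6}{5} + 81} = \sqrt{\frac{399}{5}} = \frac{\sqrt{1995}}{5} \approx 8.9331$)
$V{\left(q,a \right)} = \frac{\sqrt{1995}}{5}$
$2213 V{\left(C,-1 \right)} = 2213 \frac{\sqrt{1995}}{5} = \frac{2213 \sqrt{1995}}{5}$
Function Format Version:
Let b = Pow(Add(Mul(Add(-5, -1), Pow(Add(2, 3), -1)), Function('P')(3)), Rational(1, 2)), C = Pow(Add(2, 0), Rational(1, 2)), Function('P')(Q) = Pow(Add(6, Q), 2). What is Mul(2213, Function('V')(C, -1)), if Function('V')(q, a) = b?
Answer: Mul(Rational(2213, 5), Pow(1995, Rational(1, 2))) ≈ 19769.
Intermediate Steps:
C = Pow(2, Rational(1, 2)) ≈ 1.4142
b = Mul(Rational(1, 5), Pow(1995, Rational(1, 2))) (b = Pow(Add(Mul(Add(-5, -1), Pow(Add(2, 3), -1)), Pow(Add(6, 3), 2)), Rational(1, 2)) = Pow(Add(Mul(-6, Pow(5, -1)), Pow(9, 2)), Rational(1, 2)) = Pow(Add(Mul(-6, Rational(1, 5)), 81), Rational(1, 2)) = Pow(Add(Rational(-6, 5), 81), Rational(1, 2)) = Pow(Rational(399, 5), Rational(1, 2)) = Mul(Rational(1, 5), Pow(1995, Rational(1, 2))) ≈ 8.9331)
Function('V')(q, a) = Mul(Rational(1, 5), Pow(1995, Rational(1, 2)))
Mul(2213, Function('V')(C, -1)) = Mul(2213, Mul(Rational(1, 5), Pow(1995, Rational(1, 2)))) = Mul(Rational(2213, 5), Pow(1995, Rational(1, 2)))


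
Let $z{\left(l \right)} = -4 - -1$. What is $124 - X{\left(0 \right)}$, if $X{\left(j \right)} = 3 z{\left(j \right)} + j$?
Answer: $133$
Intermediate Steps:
$z{\left(l \right)} = -3$ ($z{\left(l \right)} = -4 + 1 = -3$)
$X{\left(j \right)} = -9 + j$ ($X{\left(j \right)} = 3 \left(-3\right) + j = -9 + j$)
$124 - X{\left(0 \right)} = 124 - \left(-9 + 0\right) = 124 - -9 = 124 + 9 = 133$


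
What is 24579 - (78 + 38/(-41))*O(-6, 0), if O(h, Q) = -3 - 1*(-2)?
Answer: 1010899/41 ≈ 24656.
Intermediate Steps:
O(h, Q) = -1 (O(h, Q) = -3 + 2 = -1)
24579 - (78 + 38/(-41))*O(-6, 0) = 24579 - (78 + 38/(-41))*(-1) = 24579 - (78 + 38*(-1/41))*(-1) = 24579 - (78 - 38/41)*(-1) = 24579 - 3160*(-1)/41 = 24579 - 1*(-3160/41) = 24579 + 3160/41 = 1010899/41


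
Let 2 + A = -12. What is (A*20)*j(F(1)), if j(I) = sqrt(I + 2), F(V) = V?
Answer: -280*sqrt(3) ≈ -484.97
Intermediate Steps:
A = -14 (A = -2 - 12 = -14)
j(I) = sqrt(2 + I)
(A*20)*j(F(1)) = (-14*20)*sqrt(2 + 1) = -280*sqrt(3)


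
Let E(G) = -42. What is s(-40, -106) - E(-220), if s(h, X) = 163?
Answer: 205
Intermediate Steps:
s(-40, -106) - E(-220) = 163 - 1*(-42) = 163 + 42 = 205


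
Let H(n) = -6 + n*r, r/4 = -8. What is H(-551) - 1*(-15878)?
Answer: 33504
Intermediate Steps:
r = -32 (r = 4*(-8) = -32)
H(n) = -6 - 32*n (H(n) = -6 + n*(-32) = -6 - 32*n)
H(-551) - 1*(-15878) = (-6 - 32*(-551)) - 1*(-15878) = (-6 + 17632) + 15878 = 17626 + 15878 = 33504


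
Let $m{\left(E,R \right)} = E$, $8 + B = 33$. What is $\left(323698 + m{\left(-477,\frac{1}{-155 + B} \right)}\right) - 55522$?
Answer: $267699$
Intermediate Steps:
$B = 25$ ($B = -8 + 33 = 25$)
$\left(323698 + m{\left(-477,\frac{1}{-155 + B} \right)}\right) - 55522 = \left(323698 - 477\right) - 55522 = 323221 - 55522 = 267699$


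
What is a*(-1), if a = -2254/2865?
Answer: 2254/2865 ≈ 0.78674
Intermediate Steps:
a = -2254/2865 (a = -2254*1/2865 = -2254/2865 ≈ -0.78674)
a*(-1) = -2254/2865*(-1) = 2254/2865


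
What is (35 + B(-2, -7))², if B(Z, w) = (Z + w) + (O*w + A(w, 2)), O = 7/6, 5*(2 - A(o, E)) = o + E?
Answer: 15625/36 ≈ 434.03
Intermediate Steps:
A(o, E) = 2 - E/5 - o/5 (A(o, E) = 2 - (o + E)/5 = 2 - (E + o)/5 = 2 + (-E/5 - o/5) = 2 - E/5 - o/5)
O = 7/6 (O = 7*(⅙) = 7/6 ≈ 1.1667)
B(Z, w) = 8/5 + Z + 59*w/30 (B(Z, w) = (Z + w) + (7*w/6 + (2 - ⅕*2 - w/5)) = (Z + w) + (7*w/6 + (2 - ⅖ - w/5)) = (Z + w) + (7*w/6 + (8/5 - w/5)) = (Z + w) + (8/5 + 29*w/30) = 8/5 + Z + 59*w/30)
(35 + B(-2, -7))² = (35 + (8/5 - 2 + (59/30)*(-7)))² = (35 + (8/5 - 2 - 413/30))² = (35 - 85/6)² = (125/6)² = 15625/36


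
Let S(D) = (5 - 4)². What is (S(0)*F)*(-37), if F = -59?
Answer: 2183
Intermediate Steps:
S(D) = 1 (S(D) = 1² = 1)
(S(0)*F)*(-37) = (1*(-59))*(-37) = -59*(-37) = 2183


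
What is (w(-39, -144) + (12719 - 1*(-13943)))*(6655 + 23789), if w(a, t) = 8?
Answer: 811941480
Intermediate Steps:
(w(-39, -144) + (12719 - 1*(-13943)))*(6655 + 23789) = (8 + (12719 - 1*(-13943)))*(6655 + 23789) = (8 + (12719 + 13943))*30444 = (8 + 26662)*30444 = 26670*30444 = 811941480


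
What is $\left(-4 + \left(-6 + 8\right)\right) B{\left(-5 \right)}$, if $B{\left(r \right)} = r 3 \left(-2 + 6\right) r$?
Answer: $-600$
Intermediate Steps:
$B{\left(r \right)} = 12 r^{2}$ ($B{\left(r \right)} = r 3 \cdot 4 r = r 12 r = 12 r r = 12 r^{2}$)
$\left(-4 + \left(-6 + 8\right)\right) B{\left(-5 \right)} = \left(-4 + \left(-6 + 8\right)\right) 12 \left(-5\right)^{2} = \left(-4 + 2\right) 12 \cdot 25 = \left(-2\right) 300 = -600$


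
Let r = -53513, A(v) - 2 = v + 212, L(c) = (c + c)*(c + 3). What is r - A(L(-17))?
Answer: -54203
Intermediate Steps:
L(c) = 2*c*(3 + c) (L(c) = (2*c)*(3 + c) = 2*c*(3 + c))
A(v) = 214 + v (A(v) = 2 + (v + 212) = 2 + (212 + v) = 214 + v)
r - A(L(-17)) = -53513 - (214 + 2*(-17)*(3 - 17)) = -53513 - (214 + 2*(-17)*(-14)) = -53513 - (214 + 476) = -53513 - 1*690 = -53513 - 690 = -54203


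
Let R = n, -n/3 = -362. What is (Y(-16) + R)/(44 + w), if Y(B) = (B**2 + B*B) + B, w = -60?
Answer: -791/8 ≈ -98.875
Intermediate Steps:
n = 1086 (n = -3*(-362) = 1086)
Y(B) = B + 2*B**2 (Y(B) = (B**2 + B**2) + B = 2*B**2 + B = B + 2*B**2)
R = 1086
(Y(-16) + R)/(44 + w) = (-16*(1 + 2*(-16)) + 1086)/(44 - 60) = (-16*(1 - 32) + 1086)/(-16) = (-16*(-31) + 1086)*(-1/16) = (496 + 1086)*(-1/16) = 1582*(-1/16) = -791/8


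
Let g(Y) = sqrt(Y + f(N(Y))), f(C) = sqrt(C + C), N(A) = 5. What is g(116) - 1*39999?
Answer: -39999 + sqrt(116 + sqrt(10)) ≈ -39988.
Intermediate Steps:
f(C) = sqrt(2)*sqrt(C) (f(C) = sqrt(2*C) = sqrt(2)*sqrt(C))
g(Y) = sqrt(Y + sqrt(10)) (g(Y) = sqrt(Y + sqrt(2)*sqrt(5)) = sqrt(Y + sqrt(10)))
g(116) - 1*39999 = sqrt(116 + sqrt(10)) - 1*39999 = sqrt(116 + sqrt(10)) - 39999 = -39999 + sqrt(116 + sqrt(10))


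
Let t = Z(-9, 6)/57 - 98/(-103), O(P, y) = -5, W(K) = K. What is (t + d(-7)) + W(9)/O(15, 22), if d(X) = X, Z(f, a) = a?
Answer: -75768/9785 ≈ -7.7433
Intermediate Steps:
t = 2068/1957 (t = 6/57 - 98/(-103) = 6*(1/57) - 98*(-1/103) = 2/19 + 98/103 = 2068/1957 ≈ 1.0567)
(t + d(-7)) + W(9)/O(15, 22) = (2068/1957 - 7) + 9/(-5) = -11631/1957 + 9*(-1/5) = -11631/1957 - 9/5 = -75768/9785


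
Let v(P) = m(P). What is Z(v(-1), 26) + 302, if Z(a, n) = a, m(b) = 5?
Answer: 307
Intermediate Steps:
v(P) = 5
Z(v(-1), 26) + 302 = 5 + 302 = 307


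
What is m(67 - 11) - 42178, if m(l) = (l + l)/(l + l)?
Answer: -42177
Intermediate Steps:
m(l) = 1 (m(l) = (2*l)/((2*l)) = (2*l)*(1/(2*l)) = 1)
m(67 - 11) - 42178 = 1 - 42178 = -42177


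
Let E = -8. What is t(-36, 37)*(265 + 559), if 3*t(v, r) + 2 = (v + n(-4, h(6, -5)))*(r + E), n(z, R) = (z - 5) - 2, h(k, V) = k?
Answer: -374920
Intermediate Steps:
n(z, R) = -7 + z (n(z, R) = (-5 + z) - 2 = -7 + z)
t(v, r) = -⅔ + (-11 + v)*(-8 + r)/3 (t(v, r) = -⅔ + ((v + (-7 - 4))*(r - 8))/3 = -⅔ + ((v - 11)*(-8 + r))/3 = -⅔ + ((-11 + v)*(-8 + r))/3 = -⅔ + (-11 + v)*(-8 + r)/3)
t(-36, 37)*(265 + 559) = (86/3 - 11/3*37 - 8/3*(-36) + (⅓)*37*(-36))*(265 + 559) = (86/3 - 407/3 + 96 - 444)*824 = -455*824 = -374920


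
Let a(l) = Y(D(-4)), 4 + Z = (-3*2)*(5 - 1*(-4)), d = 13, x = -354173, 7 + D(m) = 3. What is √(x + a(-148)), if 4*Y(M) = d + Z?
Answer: 7*I*√28913/2 ≈ 595.13*I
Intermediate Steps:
D(m) = -4 (D(m) = -7 + 3 = -4)
Z = -58 (Z = -4 + (-3*2)*(5 - 1*(-4)) = -4 - 6*(5 + 4) = -4 - 6*9 = -4 - 54 = -58)
Y(M) = -45/4 (Y(M) = (13 - 58)/4 = (¼)*(-45) = -45/4)
a(l) = -45/4
√(x + a(-148)) = √(-354173 - 45/4) = √(-1416737/4) = 7*I*√28913/2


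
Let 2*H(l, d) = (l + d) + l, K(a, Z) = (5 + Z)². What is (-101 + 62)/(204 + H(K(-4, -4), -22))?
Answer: -39/194 ≈ -0.20103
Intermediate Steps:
H(l, d) = l + d/2 (H(l, d) = ((l + d) + l)/2 = ((d + l) + l)/2 = (d + 2*l)/2 = l + d/2)
(-101 + 62)/(204 + H(K(-4, -4), -22)) = (-101 + 62)/(204 + ((5 - 4)² + (½)*(-22))) = -39/(204 + (1² - 11)) = -39/(204 + (1 - 11)) = -39/(204 - 10) = -39/194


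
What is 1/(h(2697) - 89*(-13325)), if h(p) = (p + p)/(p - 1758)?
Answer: 313/371196323 ≈ 8.4322e-7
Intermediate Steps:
h(p) = 2*p/(-1758 + p) (h(p) = (2*p)/(-1758 + p) = 2*p/(-1758 + p))
1/(h(2697) - 89*(-13325)) = 1/(2*2697/(-1758 + 2697) - 89*(-13325)) = 1/(2*2697/939 + 1185925) = 1/(2*2697*(1/939) + 1185925) = 1/(1798/313 + 1185925) = 1/(371196323/313) = 313/371196323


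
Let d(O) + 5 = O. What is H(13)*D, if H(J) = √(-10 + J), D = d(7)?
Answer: 2*√3 ≈ 3.4641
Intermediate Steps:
d(O) = -5 + O
D = 2 (D = -5 + 7 = 2)
H(13)*D = √(-10 + 13)*2 = √3*2 = 2*√3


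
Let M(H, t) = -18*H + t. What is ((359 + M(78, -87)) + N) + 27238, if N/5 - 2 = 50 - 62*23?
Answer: 19236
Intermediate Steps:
M(H, t) = t - 18*H
N = -6870 (N = 10 + 5*(50 - 62*23) = 10 + 5*(50 - 1426) = 10 + 5*(-1376) = 10 - 6880 = -6870)
((359 + M(78, -87)) + N) + 27238 = ((359 + (-87 - 18*78)) - 6870) + 27238 = ((359 + (-87 - 1404)) - 6870) + 27238 = ((359 - 1491) - 6870) + 27238 = (-1132 - 6870) + 27238 = -8002 + 27238 = 19236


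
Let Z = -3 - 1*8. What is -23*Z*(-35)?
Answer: -8855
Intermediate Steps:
Z = -11 (Z = -3 - 8 = -11)
-23*Z*(-35) = -23*(-11)*(-35) = 253*(-35) = -8855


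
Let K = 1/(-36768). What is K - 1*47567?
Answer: -1748943457/36768 ≈ -47567.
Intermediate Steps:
K = -1/36768 ≈ -2.7198e-5
K - 1*47567 = -1/36768 - 1*47567 = -1/36768 - 47567 = -1748943457/36768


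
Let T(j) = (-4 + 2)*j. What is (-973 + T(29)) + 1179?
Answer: 148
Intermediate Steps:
T(j) = -2*j
(-973 + T(29)) + 1179 = (-973 - 2*29) + 1179 = (-973 - 58) + 1179 = -1031 + 1179 = 148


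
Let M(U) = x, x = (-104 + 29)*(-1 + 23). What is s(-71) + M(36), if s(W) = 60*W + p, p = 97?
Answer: -5813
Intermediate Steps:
x = -1650 (x = -75*22 = -1650)
M(U) = -1650
s(W) = 97 + 60*W (s(W) = 60*W + 97 = 97 + 60*W)
s(-71) + M(36) = (97 + 60*(-71)) - 1650 = (97 - 4260) - 1650 = -4163 - 1650 = -5813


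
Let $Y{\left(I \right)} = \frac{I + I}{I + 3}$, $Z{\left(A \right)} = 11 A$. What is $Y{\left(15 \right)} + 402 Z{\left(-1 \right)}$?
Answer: $- \frac{13261}{3} \approx -4420.3$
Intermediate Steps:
$Y{\left(I \right)} = \frac{2 I}{3 + I}$
$Y{\left(15 \right)} + 402 Z{\left(-1 \right)} = 2 \cdot 15 \frac{1}{3 + 15} + 402 \cdot 11 \left(-1\right) = 2 \cdot 15 \cdot \frac{1}{18} + 402 \left(-11\right) = 2 \cdot 15 \cdot \frac{1}{18} - 4422 = \frac{5}{3} - 4422 = - \frac{13261}{3}$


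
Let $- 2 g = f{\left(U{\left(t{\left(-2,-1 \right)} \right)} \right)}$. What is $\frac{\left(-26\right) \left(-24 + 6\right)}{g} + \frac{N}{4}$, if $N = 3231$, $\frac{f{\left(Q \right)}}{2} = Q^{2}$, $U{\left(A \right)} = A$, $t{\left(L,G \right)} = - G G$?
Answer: $\frac{1359}{4} \approx 339.75$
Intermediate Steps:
$t{\left(L,G \right)} = - G^{2}$
$f{\left(Q \right)} = 2 Q^{2}$
$g = -1$ ($g = - \frac{2 \left(- \left(-1\right)^{2}\right)^{2}}{2} = - \frac{2 \left(\left(-1\right) 1\right)^{2}}{2} = - \frac{2 \left(-1\right)^{2}}{2} = - \frac{2 \cdot 1}{2} = \left(- \frac{1}{2}\right) 2 = -1$)
$\frac{\left(-26\right) \left(-24 + 6\right)}{g} + \frac{N}{4} = \frac{\left(-26\right) \left(-24 + 6\right)}{-1} + \frac{3231}{4} = \left(-26\right) \left(-18\right) \left(-1\right) + 3231 \cdot \frac{1}{4} = 468 \left(-1\right) + \frac{3231}{4} = -468 + \frac{3231}{4} = \frac{1359}{4}$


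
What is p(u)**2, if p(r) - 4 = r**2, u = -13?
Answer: 29929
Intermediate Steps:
p(r) = 4 + r**2
p(u)**2 = (4 + (-13)**2)**2 = (4 + 169)**2 = 173**2 = 29929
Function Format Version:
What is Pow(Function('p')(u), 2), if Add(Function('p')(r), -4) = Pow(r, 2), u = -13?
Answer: 29929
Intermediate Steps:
Function('p')(r) = Add(4, Pow(r, 2))
Pow(Function('p')(u), 2) = Pow(Add(4, Pow(-13, 2)), 2) = Pow(Add(4, 169), 2) = Pow(173, 2) = 29929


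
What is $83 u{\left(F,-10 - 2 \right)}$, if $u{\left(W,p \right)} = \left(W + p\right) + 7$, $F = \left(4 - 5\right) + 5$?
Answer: $-83$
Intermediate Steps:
$F = 4$ ($F = -1 + 5 = 4$)
$u{\left(W,p \right)} = 7 + W + p$
$83 u{\left(F,-10 - 2 \right)} = 83 \left(7 + 4 - 12\right) = 83 \left(-1\right) = -83$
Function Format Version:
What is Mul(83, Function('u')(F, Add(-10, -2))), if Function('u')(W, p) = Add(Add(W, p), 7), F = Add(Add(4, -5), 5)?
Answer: -83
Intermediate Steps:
F = 4 (F = Add(-1, 5) = 4)
Function('u')(W, p) = Add(7, W, p)
Mul(83, Function('u')(F, Add(-10, -2))) = Mul(83, Add(7, 4, Add(-10, -2))) = Mul(83, Add(7, 4, -12)) = Mul(83, -1) = -83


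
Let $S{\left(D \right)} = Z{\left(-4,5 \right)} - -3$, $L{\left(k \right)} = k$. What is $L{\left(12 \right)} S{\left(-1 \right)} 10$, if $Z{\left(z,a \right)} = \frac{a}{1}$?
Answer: $960$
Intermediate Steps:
$Z{\left(z,a \right)} = a$ ($Z{\left(z,a \right)} = a 1 = a$)
$S{\left(D \right)} = 8$ ($S{\left(D \right)} = 5 - -3 = 5 + 3 = 8$)
$L{\left(12 \right)} S{\left(-1 \right)} 10 = 12 \cdot 8 \cdot 10 = 96 \cdot 10 = 960$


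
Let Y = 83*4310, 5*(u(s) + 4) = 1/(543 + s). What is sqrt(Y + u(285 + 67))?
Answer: sqrt(286547469329)/895 ≈ 598.10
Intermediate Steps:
u(s) = -4 + 1/(5*(543 + s))
Y = 357730
sqrt(Y + u(285 + 67)) = sqrt(357730 + (-10859 - 20*(285 + 67))/(5*(543 + (285 + 67)))) = sqrt(357730 + (-10859 - 20*352)/(5*(543 + 352))) = sqrt(357730 + (1/5)*(-10859 - 7040)/895) = sqrt(357730 + (1/5)*(1/895)*(-17899)) = sqrt(357730 - 17899/4475) = sqrt(1600823851/4475) = sqrt(286547469329)/895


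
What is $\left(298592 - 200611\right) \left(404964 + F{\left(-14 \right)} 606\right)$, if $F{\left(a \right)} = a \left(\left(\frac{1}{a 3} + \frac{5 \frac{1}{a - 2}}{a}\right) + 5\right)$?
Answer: $\frac{284189285393}{8} \approx 3.5524 \cdot 10^{10}$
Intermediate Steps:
$F{\left(a \right)} = a \left(5 + \frac{1}{3 a} + \frac{5}{a \left(-2 + a\right)}\right)$ ($F{\left(a \right)} = a \left(\left(\frac{1}{a} \frac{1}{3} + \frac{5 \frac{1}{a - 2}}{a}\right) + 5\right) = a \left(\left(\frac{1}{3 a} + \frac{5 \frac{1}{-2 + a}}{a}\right) + 5\right) = a \left(\left(\frac{1}{3 a} + \frac{5}{a \left(-2 + a\right)}\right) + 5\right) = a \left(5 + \frac{1}{3 a} + \frac{5}{a \left(-2 + a\right)}\right)$)
$\left(298592 - 200611\right) \left(404964 + F{\left(-14 \right)} 606\right) = \left(298592 - 200611\right) \left(404964 + \frac{13 - -406 + 15 \left(-14\right)^{2}}{3 \left(-2 - 14\right)} 606\right) = 97981 \left(404964 + \frac{13 + 406 + 15 \cdot 196}{3 \left(-16\right)} 606\right) = 97981 \left(404964 + \frac{1}{3} \left(- \frac{1}{16}\right) \left(13 + 406 + 2940\right) 606\right) = 97981 \left(404964 + \frac{1}{3} \left(- \frac{1}{16}\right) 3359 \cdot 606\right) = 97981 \left(404964 - \frac{339259}{8}\right) = 97981 \cdot \frac{2900453}{8} = \frac{284189285393}{8}$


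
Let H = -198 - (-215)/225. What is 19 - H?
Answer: 9722/45 ≈ 216.04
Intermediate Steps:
H = -8867/45 (H = -198 - (-215)/225 = -198 - 1*(-43/45) = -198 + 43/45 = -8867/45 ≈ -197.04)
19 - H = 19 - 1*(-8867/45) = 19 + 8867/45 = 9722/45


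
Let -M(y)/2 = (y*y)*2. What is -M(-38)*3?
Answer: 17328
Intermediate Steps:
M(y) = -4*y² (M(y) = -2*y*y*2 = -2*y²*2 = -4*y²)
-M(-38)*3 = -(-4)*(-38)²*3 = -(-4)*1444*3 = -1*(-5776)*3 = 5776*3 = 17328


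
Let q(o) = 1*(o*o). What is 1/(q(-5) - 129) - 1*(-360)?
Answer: 37439/104 ≈ 359.99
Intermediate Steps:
q(o) = o² (q(o) = 1*o² = o²)
1/(q(-5) - 129) - 1*(-360) = 1/((-5)² - 129) - 1*(-360) = 1/(25 - 129) + 360 = 1/(-104) + 360 = -1/104 + 360 = 37439/104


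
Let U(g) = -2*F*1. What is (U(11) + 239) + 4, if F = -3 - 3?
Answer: 255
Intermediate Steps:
F = -6
U(g) = 12 (U(g) = -2*(-6)*1 = 12*1 = 12)
(U(11) + 239) + 4 = (12 + 239) + 4 = 251 + 4 = 255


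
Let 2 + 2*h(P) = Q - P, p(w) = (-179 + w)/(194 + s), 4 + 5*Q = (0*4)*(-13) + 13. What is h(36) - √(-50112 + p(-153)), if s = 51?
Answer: -181/10 - 2*I*√15347215/35 ≈ -18.1 - 223.86*I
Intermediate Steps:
Q = 9/5 (Q = -⅘ + ((0*4)*(-13) + 13)/5 = -⅘ + (0*(-13) + 13)/5 = -⅘ + (0 + 13)/5 = -⅘ + (⅕)*13 = -⅘ + 13/5 = 9/5 ≈ 1.8000)
p(w) = -179/245 + w/245 (p(w) = (-179 + w)/(194 + 51) = (-179 + w)/245 = (-179 + w)*(1/245) = -179/245 + w/245)
h(P) = -⅒ - P/2 (h(P) = -1 + (9/5 - P)/2 = -1 + (9/10 - P/2) = -⅒ - P/2)
h(36) - √(-50112 + p(-153)) = (-⅒ - ½*36) - √(-50112 + (-179/245 + (1/245)*(-153))) = (-⅒ - 18) - √(-50112 + (-179/245 - 153/245)) = -181/10 - √(-50112 - 332/245) = -181/10 - √(-12277772/245) = -181/10 - 2*I*√15347215/35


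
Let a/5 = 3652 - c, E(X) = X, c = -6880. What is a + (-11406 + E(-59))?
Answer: 41195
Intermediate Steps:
a = 52660 (a = 5*(3652 - 1*(-6880)) = 5*(3652 + 6880) = 5*10532 = 52660)
a + (-11406 + E(-59)) = 52660 + (-11406 - 59) = 52660 - 11465 = 41195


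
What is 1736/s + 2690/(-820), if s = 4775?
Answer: -1142123/391550 ≈ -2.9169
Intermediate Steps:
1736/s + 2690/(-820) = 1736/4775 + 2690/(-820) = 1736*(1/4775) + 2690*(-1/820) = 1736/4775 - 269/82 = -1142123/391550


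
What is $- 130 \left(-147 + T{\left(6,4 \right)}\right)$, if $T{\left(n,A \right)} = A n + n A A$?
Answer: $3510$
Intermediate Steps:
$T{\left(n,A \right)} = A n + n A^{2}$ ($T{\left(n,A \right)} = A n + A n A = A n + n A^{2}$)
$- 130 \left(-147 + T{\left(6,4 \right)}\right) = - 130 \left(-147 + 4 \cdot 6 \left(1 + 4\right)\right) = - 130 \left(-147 + 4 \cdot 6 \cdot 5\right) = - 130 \left(-147 + 120\right) = \left(-130\right) \left(-27\right) = 3510$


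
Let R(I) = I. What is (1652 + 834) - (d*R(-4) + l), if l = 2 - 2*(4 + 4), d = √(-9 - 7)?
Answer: 2500 + 16*I ≈ 2500.0 + 16.0*I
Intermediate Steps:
d = 4*I (d = √(-16) = 4*I ≈ 4.0*I)
l = -14 (l = 2 - 2*8 = 2 - 16 = -14)
(1652 + 834) - (d*R(-4) + l) = (1652 + 834) - ((4*I)*(-4) - 14) = 2486 - (-16*I - 14) = 2486 - (-14 - 16*I) = 2486 + (14 + 16*I) = 2500 + 16*I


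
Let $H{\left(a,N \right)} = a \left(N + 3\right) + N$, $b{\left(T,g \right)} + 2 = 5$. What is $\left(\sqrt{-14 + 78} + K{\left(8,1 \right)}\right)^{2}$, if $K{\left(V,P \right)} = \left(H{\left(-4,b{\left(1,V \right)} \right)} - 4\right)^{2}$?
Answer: $400689$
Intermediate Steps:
$b{\left(T,g \right)} = 3$ ($b{\left(T,g \right)} = -2 + 5 = 3$)
$H{\left(a,N \right)} = N + a \left(3 + N\right)$ ($H{\left(a,N \right)} = a \left(3 + N\right) + N = N + a \left(3 + N\right)$)
$K{\left(V,P \right)} = 625$ ($K{\left(V,P \right)} = \left(\left(3 + 3 \left(-4\right) + 3 \left(-4\right)\right) - 4\right)^{2} = \left(\left(3 - 12 - 12\right) - 4\right)^{2} = \left(-21 - 4\right)^{2} = \left(-25\right)^{2} = 625$)
$\left(\sqrt{-14 + 78} + K{\left(8,1 \right)}\right)^{2} = \left(\sqrt{-14 + 78} + 625\right)^{2} = \left(\sqrt{64} + 625\right)^{2} = \left(8 + 625\right)^{2} = 633^{2} = 400689$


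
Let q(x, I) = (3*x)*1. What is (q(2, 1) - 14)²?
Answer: 64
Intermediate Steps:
q(x, I) = 3*x
(q(2, 1) - 14)² = (3*2 - 14)² = (6 - 14)² = (-8)² = 64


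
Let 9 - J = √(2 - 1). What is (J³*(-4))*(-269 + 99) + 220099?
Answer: 568259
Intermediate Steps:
J = 8 (J = 9 - √(2 - 1) = 9 - √1 = 9 - 1*1 = 9 - 1 = 8)
(J³*(-4))*(-269 + 99) + 220099 = (8³*(-4))*(-269 + 99) + 220099 = (512*(-4))*(-170) + 220099 = -2048*(-170) + 220099 = 348160 + 220099 = 568259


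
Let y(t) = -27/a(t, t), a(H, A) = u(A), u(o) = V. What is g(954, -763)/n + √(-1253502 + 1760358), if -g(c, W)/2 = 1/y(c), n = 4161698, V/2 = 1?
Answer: 2/56182923 + 14*√2586 ≈ 711.94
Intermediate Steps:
V = 2 (V = 2*1 = 2)
u(o) = 2
a(H, A) = 2
y(t) = -27/2
g(c, W) = 4/27 (g(c, W) = -2/(-27/2) = -2*(-2/27) = 4/27)
g(954, -763)/n + √(-1253502 + 1760358) = (4/27)/4161698 + √(-1253502 + 1760358) = (4/27)*(1/4161698) + √506856 = 2/56182923 + 14*√2586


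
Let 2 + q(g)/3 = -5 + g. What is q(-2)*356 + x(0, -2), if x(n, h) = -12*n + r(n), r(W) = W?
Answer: -9612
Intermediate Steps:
q(g) = -21 + 3*g (q(g) = -6 + 3*(-5 + g) = -6 + (-15 + 3*g) = -21 + 3*g)
x(n, h) = -11*n (x(n, h) = -12*n + n = -11*n)
q(-2)*356 + x(0, -2) = (-21 + 3*(-2))*356 - 11*0 = (-21 - 6)*356 + 0 = -27*356 + 0 = -9612 + 0 = -9612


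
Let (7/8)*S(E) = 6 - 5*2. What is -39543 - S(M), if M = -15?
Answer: -276769/7 ≈ -39538.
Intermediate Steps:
S(E) = -32/7 (S(E) = 8*(6 - 5*2)/7 = 8*(6 - 10)/7 = (8/7)*(-4) = -32/7)
-39543 - S(M) = -39543 - 1*(-32/7) = -39543 + 32/7 = -276769/7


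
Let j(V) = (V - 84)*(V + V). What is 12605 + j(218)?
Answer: 71029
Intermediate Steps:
j(V) = 2*V*(-84 + V) (j(V) = (-84 + V)*(2*V) = 2*V*(-84 + V))
12605 + j(218) = 12605 + 2*218*(-84 + 218) = 12605 + 2*218*134 = 12605 + 58424 = 71029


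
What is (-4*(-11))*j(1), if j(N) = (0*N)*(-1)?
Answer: 0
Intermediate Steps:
j(N) = 0 (j(N) = 0*(-1) = 0)
(-4*(-11))*j(1) = -4*(-11)*0 = 44*0 = 0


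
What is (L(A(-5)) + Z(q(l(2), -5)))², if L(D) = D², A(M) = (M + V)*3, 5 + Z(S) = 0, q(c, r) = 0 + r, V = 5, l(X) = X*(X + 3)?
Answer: 25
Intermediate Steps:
l(X) = X*(3 + X)
q(c, r) = r
Z(S) = -5 (Z(S) = -5 + 0 = -5)
A(M) = 15 + 3*M (A(M) = (M + 5)*3 = (5 + M)*3 = 15 + 3*M)
(L(A(-5)) + Z(q(l(2), -5)))² = ((15 + 3*(-5))² - 5)² = ((15 - 15)² - 5)² = (0² - 5)² = (0 - 5)² = (-5)² = 25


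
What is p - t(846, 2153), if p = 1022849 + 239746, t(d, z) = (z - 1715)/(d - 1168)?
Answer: 203278014/161 ≈ 1.2626e+6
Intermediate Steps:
t(d, z) = (-1715 + z)/(-1168 + d)
p = 1262595
p - t(846, 2153) = 1262595 - (-1715 + 2153)/(-1168 + 846) = 1262595 - 438/(-322) = 1262595 - (-1)*438/322 = 1262595 - 1*(-219/161) = 1262595 + 219/161 = 203278014/161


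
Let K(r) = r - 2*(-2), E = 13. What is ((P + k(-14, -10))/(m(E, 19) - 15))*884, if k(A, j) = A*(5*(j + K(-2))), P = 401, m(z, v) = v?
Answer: 212381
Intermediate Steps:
K(r) = 4 + r (K(r) = r + 4 = 4 + r)
k(A, j) = A*(10 + 5*j) (k(A, j) = A*(5*(j + (4 - 2))) = A*(5*(j + 2)) = A*(5*(2 + j)) = A*(10 + 5*j))
((P + k(-14, -10))/(m(E, 19) - 15))*884 = ((401 + 5*(-14)*(2 - 10))/(19 - 15))*884 = ((401 + 5*(-14)*(-8))/4)*884 = ((401 + 560)*(¼))*884 = (961*(¼))*884 = (961/4)*884 = 212381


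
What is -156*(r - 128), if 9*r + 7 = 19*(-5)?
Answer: 21736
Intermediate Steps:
r = -34/3 (r = -7/9 + (19*(-5))/9 = -7/9 + (1/9)*(-95) = -7/9 - 95/9 = -34/3 ≈ -11.333)
-156*(r - 128) = -156*(-34/3 - 128) = -156*(-418/3) = 21736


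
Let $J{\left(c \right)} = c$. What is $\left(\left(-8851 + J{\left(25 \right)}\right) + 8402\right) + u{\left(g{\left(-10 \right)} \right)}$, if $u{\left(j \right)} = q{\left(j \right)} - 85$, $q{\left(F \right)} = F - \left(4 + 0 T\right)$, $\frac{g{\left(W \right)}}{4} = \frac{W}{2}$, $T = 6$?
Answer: $-533$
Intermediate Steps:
$g{\left(W \right)} = 2 W$ ($g{\left(W \right)} = 4 \frac{W}{2} = 2 W$)
$q{\left(F \right)} = -4 + F$ ($q{\left(F \right)} = F + \left(0 \cdot 6 - 4\right) = F + \left(0 - 4\right) = F - 4 = -4 + F$)
$u{\left(j \right)} = -89 + j$ ($u{\left(j \right)} = \left(-4 + j\right) - 85 = -89 + j$)
$\left(\left(-8851 + J{\left(25 \right)}\right) + 8402\right) + u{\left(g{\left(-10 \right)} \right)} = \left(\left(-8851 + 25\right) + 8402\right) + \left(-89 + 2 \left(-10\right)\right) = \left(-8826 + 8402\right) - 109 = -424 - 109 = -533$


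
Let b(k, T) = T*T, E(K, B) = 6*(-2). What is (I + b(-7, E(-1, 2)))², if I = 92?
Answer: 55696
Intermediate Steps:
E(K, B) = -12
b(k, T) = T²
(I + b(-7, E(-1, 2)))² = (92 + (-12)²)² = (92 + 144)² = 236² = 55696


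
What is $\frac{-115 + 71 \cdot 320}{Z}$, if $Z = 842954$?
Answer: $\frac{22605}{842954} \approx 0.026816$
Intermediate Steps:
$\frac{-115 + 71 \cdot 320}{Z} = \frac{-115 + 71 \cdot 320}{842954} = \left(-115 + 22720\right) \frac{1}{842954} = 22605 \cdot \frac{1}{842954} = \frac{22605}{842954}$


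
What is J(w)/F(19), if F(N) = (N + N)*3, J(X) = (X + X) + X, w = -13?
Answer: -13/38 ≈ -0.34211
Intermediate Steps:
J(X) = 3*X (J(X) = 2*X + X = 3*X)
F(N) = 6*N (F(N) = (2*N)*3 = 6*N)
J(w)/F(19) = (3*(-13))/((6*19)) = -39/114 = -39*1/114 = -13/38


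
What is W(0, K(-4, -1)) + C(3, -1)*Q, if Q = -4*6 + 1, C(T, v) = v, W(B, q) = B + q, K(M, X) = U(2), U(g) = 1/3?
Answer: 70/3 ≈ 23.333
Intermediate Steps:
U(g) = ⅓
K(M, X) = ⅓
Q = -23 (Q = -24 + 1 = -23)
W(0, K(-4, -1)) + C(3, -1)*Q = (0 + ⅓) - 1*(-23) = ⅓ + 23 = 70/3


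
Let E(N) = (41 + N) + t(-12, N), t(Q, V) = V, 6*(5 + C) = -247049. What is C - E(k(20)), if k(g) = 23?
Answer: -247601/6 ≈ -41267.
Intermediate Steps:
C = -247079/6 (C = -5 + (1/6)*(-247049) = -5 - 247049/6 = -247079/6 ≈ -41180.)
E(N) = 41 + 2*N (E(N) = (41 + N) + N = 41 + 2*N)
C - E(k(20)) = -247079/6 - (41 + 2*23) = -247079/6 - (41 + 46) = -247079/6 - 1*87 = -247079/6 - 87 = -247601/6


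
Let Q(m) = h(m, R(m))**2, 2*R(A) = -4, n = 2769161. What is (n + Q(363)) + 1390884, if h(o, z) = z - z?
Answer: 4160045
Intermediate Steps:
R(A) = -2 (R(A) = (1/2)*(-4) = -2)
h(o, z) = 0
Q(m) = 0 (Q(m) = 0**2 = 0)
(n + Q(363)) + 1390884 = (2769161 + 0) + 1390884 = 2769161 + 1390884 = 4160045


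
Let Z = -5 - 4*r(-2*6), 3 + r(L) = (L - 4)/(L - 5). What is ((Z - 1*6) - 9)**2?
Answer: 40000/289 ≈ 138.41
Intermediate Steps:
r(L) = -3 + (-4 + L)/(-5 + L) (r(L) = -3 + (L - 4)/(L - 5) = -3 + (-4 + L)/(-5 + L))
Z = 55/17 (Z = -5 - 4*(11 - (-4)*6)/(-5 - 2*6) = -5 - 4*(11 - 2*(-12))/(-5 - 12) = -5 - 4*(11 + 24)/(-17) = -5 - (-4)*35/17 = -5 - 4*(-35/17) = -5 + 140/17 = 55/17 ≈ 3.2353)
((Z - 1*6) - 9)**2 = ((55/17 - 1*6) - 9)**2 = ((55/17 - 6) - 9)**2 = (-47/17 - 9)**2 = (-200/17)**2 = 40000/289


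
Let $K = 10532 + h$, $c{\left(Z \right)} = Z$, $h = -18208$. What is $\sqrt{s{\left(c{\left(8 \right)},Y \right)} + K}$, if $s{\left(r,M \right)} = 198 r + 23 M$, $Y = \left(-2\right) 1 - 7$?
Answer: $i \sqrt{6299} \approx 79.366 i$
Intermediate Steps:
$Y = -9$ ($Y = -2 - 7 = -9$)
$s{\left(r,M \right)} = 23 M + 198 r$
$K = -7676$ ($K = 10532 - 18208 = -7676$)
$\sqrt{s{\left(c{\left(8 \right)},Y \right)} + K} = \sqrt{\left(23 \left(-9\right) + 198 \cdot 8\right) - 7676} = \sqrt{\left(-207 + 1584\right) - 7676} = \sqrt{1377 - 7676} = \sqrt{-6299} = i \sqrt{6299}$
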